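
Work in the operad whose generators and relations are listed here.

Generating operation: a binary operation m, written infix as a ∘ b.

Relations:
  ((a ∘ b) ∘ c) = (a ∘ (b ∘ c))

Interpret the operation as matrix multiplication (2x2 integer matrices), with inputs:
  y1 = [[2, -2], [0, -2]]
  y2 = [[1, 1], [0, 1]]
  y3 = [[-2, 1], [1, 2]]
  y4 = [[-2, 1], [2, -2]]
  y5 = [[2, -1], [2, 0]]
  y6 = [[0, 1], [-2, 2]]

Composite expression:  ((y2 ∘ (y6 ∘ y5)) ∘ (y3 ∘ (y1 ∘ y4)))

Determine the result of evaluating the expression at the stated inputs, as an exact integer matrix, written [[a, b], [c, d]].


[[-8, 12], [-32, 28]]


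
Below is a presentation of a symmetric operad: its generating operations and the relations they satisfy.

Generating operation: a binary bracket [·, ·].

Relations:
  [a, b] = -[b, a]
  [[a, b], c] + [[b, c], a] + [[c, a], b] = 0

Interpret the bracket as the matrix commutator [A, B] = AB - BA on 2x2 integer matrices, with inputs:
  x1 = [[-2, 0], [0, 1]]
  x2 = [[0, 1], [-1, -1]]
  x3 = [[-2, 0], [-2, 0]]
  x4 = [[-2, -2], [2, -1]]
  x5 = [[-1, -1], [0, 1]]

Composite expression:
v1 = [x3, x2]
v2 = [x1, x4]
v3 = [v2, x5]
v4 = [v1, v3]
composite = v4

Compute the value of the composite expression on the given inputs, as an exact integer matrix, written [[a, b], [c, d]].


[x3, x2] = [[2, -2], [-4, -2]]
[x1, x4] = [[0, 6], [6, 0]]
[[x1, x4], x5] = [[6, 12], [-12, -6]]
[[x3, x2], [[x1, x4], x5]] = [[72, 72], [0, -72]]

[[72, 72], [0, -72]]


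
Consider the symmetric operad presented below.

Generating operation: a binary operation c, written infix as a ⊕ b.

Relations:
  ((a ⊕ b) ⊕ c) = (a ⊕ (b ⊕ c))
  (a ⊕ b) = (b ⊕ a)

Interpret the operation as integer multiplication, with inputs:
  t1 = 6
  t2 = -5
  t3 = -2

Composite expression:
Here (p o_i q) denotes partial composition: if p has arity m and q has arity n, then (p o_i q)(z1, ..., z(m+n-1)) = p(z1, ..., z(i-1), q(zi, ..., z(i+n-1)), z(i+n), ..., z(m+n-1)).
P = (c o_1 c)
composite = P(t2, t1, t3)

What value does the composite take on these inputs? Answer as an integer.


60

(t2 ⊕ t1) = -30
((t2 ⊕ t1) ⊕ t3) = 60


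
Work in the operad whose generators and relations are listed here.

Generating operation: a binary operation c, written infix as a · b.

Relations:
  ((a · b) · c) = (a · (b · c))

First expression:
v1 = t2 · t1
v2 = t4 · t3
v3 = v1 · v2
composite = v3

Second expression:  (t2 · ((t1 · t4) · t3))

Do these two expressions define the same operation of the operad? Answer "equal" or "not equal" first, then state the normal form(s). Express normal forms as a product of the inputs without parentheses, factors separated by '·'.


equal: each reduces to t2 · t1 · t4 · t3

The first expression, normalized: t2 · t1 · t4 · t3
The second expression, normalized: t2 · t1 · t4 · t3
The forms coincide; equal.


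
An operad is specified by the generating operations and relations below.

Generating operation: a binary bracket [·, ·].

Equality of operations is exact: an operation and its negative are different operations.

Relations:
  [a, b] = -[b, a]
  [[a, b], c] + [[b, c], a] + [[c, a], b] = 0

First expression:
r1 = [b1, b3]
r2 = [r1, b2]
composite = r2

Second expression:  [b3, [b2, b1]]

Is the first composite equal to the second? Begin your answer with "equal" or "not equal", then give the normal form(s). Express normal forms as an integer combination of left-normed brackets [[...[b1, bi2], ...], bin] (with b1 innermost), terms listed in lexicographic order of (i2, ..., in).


In normal form, the first expression is [[b1, b3], b2]
In normal form, the second expression is [[b1, b2], b3]
The normal forms differ: not equal.

not equal — first [[b1, b3], b2], second [[b1, b2], b3]


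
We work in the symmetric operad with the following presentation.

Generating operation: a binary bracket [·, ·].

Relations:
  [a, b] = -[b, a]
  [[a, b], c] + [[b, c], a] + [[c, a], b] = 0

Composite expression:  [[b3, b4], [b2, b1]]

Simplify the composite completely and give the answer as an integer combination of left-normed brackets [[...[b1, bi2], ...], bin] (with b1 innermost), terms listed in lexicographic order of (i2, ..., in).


[[[b1, b2], b3], b4] - [[[b1, b2], b4], b3]

Skip Jacobi rewriting: expand, keep b1-initial words, read off terms.
Composite bracket: [[b3, b4], [b2, b1]]
Each bracket splits as ab - ba, giving 8 signed words (2^3 = 8).
Coefficients come from the b1-initial words:
  b1b2b3b4 appears with sign +1, giving the term +[[[b1, b2], b3], b4]
  b1b2b4b3 appears with sign -1, giving the term -[[[b1, b2], b4], b3]


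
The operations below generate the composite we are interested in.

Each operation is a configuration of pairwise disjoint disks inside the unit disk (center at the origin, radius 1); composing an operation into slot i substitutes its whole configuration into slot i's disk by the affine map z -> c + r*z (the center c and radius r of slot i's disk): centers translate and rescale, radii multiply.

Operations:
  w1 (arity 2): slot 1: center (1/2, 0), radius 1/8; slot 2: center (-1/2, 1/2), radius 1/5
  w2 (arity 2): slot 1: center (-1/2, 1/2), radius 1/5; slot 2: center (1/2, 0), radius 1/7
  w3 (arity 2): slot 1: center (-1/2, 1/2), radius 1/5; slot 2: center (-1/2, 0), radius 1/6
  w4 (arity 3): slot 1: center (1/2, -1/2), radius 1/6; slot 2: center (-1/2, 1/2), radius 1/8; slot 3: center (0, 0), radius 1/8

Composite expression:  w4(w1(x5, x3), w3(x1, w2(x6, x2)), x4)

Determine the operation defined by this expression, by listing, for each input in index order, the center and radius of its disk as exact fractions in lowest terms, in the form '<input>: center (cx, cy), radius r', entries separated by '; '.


x1: center (-9/16, 9/16), radius 1/40; x2: center (-53/96, 1/2), radius 1/336; x3: center (5/12, -5/12), radius 1/30; x4: center (0, 0), radius 1/8; x5: center (7/12, -1/2), radius 1/48; x6: center (-55/96, 49/96), radius 1/240

Follow each x-input down from w4: c' goes to c + r*c', radius to r*r'.
input x5: composing its 2 substitution steps yields center (7/12, -1/2), radius 1/48
input x3: composing its 2 substitution steps yields center (5/12, -5/12), radius 1/30
input x1: composing its 2 substitution steps yields center (-9/16, 9/16), radius 1/40
input x6: composing its 3 substitution steps yields center (-55/96, 49/96), radius 1/240
input x2: composing its 3 substitution steps yields center (-53/96, 1/2), radius 1/336
input x4: composing its 1 substitution step yields center (0, 0), radius 1/8


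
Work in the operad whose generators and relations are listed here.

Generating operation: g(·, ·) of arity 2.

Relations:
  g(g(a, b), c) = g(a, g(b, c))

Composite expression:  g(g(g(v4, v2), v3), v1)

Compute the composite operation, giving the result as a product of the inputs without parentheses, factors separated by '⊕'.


All parenthesizations of g agree; list the v-inputs left to right.
g(v4, v2) spells out as v4 ⊕ v2
g(g(v4, v2), v3) spells out as v4 ⊕ v2 ⊕ v3
g(g(g(v4, v2), v3), v1) spells out as v4 ⊕ v2 ⊕ v3 ⊕ v1

v4 ⊕ v2 ⊕ v3 ⊕ v1


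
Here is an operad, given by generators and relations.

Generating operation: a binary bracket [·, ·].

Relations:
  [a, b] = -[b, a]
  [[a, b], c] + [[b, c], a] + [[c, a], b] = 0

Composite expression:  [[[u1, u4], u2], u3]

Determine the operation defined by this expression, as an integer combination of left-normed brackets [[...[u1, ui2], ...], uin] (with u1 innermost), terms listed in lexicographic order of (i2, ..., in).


[[[u1, u4], u2], u3]

Expand each bracket as ab - ba; the u1-initial words give the coefficients.
Composite bracket: [[[u1, u4], u2], u3]
Under [a, b] = ab - ba we get 8 signed associative words (2^3 = 8).
Coefficients come from the u1-initial words:
  sign of u1u4u2u3 is +1, so it contributes +[[[u1, u4], u2], u3]


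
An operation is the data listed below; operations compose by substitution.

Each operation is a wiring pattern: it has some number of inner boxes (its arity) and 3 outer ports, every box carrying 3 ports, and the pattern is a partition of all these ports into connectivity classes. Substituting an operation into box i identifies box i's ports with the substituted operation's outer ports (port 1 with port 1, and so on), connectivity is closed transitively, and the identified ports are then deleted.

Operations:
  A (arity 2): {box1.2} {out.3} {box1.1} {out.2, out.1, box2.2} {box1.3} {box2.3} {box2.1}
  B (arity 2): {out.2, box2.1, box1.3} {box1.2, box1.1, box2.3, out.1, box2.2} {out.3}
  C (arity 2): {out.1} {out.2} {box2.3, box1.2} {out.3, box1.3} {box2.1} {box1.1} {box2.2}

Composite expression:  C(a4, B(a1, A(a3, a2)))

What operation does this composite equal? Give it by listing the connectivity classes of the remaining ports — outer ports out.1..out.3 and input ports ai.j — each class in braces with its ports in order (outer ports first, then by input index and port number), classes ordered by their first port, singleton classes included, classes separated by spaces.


{out.1} {out.2} {out.3, a4.3} {a1.1, a1.2, a1.3, a2.2} {a2.1} {a2.3} {a3.1} {a3.2} {a3.3} {a4.1} {a4.2}

Substituting into C glues patterns; closure does the rest.
after A, the pattern on (a3, a2) reads {out.1, out.2, a2.2} {out.3} {a2.1} {a2.3} {a3.1} {a3.2} {a3.3} (out.j = its outer ports)
after B, the pattern on (a1, a3, a2) reads {out.1, out.2, a1.1, a1.2, a1.3, a2.2} {out.3} {a2.1} {a2.3} {a3.1} {a3.2} {a3.3} (out.j = its outer ports)
after C, the pattern on (a4, a1, a3, a2) reads {out.1} {out.2} {out.3, a4.3} {a1.1, a1.2, a1.3, a2.2} {a2.1} {a2.3} {a3.1} {a3.2} {a3.3} {a4.1} {a4.2} (out.j = its outer ports)


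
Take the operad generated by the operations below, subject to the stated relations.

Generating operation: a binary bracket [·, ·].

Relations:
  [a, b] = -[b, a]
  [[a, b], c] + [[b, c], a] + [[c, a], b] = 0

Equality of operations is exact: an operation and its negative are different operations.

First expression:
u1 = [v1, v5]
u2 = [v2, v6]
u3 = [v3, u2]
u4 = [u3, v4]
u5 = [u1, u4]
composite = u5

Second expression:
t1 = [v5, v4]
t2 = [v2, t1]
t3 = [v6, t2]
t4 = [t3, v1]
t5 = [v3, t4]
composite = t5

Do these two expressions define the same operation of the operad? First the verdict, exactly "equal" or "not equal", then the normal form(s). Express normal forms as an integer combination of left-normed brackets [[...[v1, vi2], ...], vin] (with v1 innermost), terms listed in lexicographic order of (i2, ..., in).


not equal; the first gives -[[[[[v1, v5], v2], v6], v3], v4] + [[[[[v1, v5], v3], v2], v6], v4] - [[[[[v1, v5], v3], v6], v2], v4] + [[[[[v1, v5], v4], v2], v6], v3] - [[[[[v1, v5], v4], v3], v2], v6] + [[[[[v1, v5], v4], v3], v6], v2] - [[[[[v1, v5], v4], v6], v2], v3] + [[[[[v1, v5], v6], v2], v3], v4] and the second [[[[[v1, v2], v4], v5], v6], v3] - [[[[[v1, v2], v5], v4], v6], v3] - [[[[[v1, v4], v5], v2], v6], v3] + [[[[[v1, v5], v4], v2], v6], v3] - [[[[[v1, v6], v2], v4], v5], v3] + [[[[[v1, v6], v2], v5], v4], v3] + [[[[[v1, v6], v4], v5], v2], v3] - [[[[[v1, v6], v5], v4], v2], v3]


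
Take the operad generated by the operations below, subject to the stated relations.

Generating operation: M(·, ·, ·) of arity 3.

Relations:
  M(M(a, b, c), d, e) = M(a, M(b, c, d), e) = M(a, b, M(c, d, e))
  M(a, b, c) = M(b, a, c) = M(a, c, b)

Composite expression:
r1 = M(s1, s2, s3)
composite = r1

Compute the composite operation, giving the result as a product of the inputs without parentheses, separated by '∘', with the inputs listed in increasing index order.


Any arrangement under M is one operation, so sort the s-inputs.
M(s1, s2, s3) collapses to s1 ∘ s2 ∘ s3
the factors in increasing index order: s1 ∘ s2 ∘ s3

s1 ∘ s2 ∘ s3


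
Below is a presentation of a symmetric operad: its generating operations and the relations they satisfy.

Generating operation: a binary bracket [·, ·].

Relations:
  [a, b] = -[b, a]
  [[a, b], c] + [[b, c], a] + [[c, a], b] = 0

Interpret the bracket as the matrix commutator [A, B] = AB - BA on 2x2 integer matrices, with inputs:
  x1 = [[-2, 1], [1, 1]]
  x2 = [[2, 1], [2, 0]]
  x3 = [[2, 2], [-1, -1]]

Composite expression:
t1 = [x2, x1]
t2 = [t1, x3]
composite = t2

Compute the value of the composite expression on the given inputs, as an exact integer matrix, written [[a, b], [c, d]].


[x2, x1] = [[-1, 5], [-8, 1]]
[[x2, x1], x3] = [[11, -19], [-26, -11]]

[[11, -19], [-26, -11]]


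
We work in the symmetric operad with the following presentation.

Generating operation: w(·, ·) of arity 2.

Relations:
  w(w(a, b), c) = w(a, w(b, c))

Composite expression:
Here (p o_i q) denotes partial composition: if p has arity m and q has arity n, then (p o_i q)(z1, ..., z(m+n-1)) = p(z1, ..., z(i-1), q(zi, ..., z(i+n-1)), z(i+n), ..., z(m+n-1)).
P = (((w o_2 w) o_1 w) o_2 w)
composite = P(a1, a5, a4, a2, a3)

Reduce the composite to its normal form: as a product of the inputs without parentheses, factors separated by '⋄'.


a1 ⋄ a5 ⋄ a4 ⋄ a2 ⋄ a3


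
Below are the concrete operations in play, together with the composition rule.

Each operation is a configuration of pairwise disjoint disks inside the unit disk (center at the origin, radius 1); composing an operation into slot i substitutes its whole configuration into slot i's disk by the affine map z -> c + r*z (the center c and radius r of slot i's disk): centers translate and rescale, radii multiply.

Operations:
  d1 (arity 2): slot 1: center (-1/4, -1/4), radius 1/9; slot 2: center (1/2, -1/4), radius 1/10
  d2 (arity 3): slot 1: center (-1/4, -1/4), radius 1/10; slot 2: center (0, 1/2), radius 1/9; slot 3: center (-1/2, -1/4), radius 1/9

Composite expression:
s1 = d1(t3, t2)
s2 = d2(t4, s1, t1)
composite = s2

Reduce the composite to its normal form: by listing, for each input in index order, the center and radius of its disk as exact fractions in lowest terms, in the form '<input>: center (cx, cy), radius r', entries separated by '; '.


Only the slot chain above each t matters under d2; compose those maps.
input t4: composing its 1 substitution step yields center (-1/4, -1/4), radius 1/10
input t3: composing its 2 substitution steps yields center (-1/36, 17/36), radius 1/81
input t2: composing its 2 substitution steps yields center (1/18, 17/36), radius 1/90
input t1: composing its 1 substitution step yields center (-1/2, -1/4), radius 1/9

t1: center (-1/2, -1/4), radius 1/9; t2: center (1/18, 17/36), radius 1/90; t3: center (-1/36, 17/36), radius 1/81; t4: center (-1/4, -1/4), radius 1/10


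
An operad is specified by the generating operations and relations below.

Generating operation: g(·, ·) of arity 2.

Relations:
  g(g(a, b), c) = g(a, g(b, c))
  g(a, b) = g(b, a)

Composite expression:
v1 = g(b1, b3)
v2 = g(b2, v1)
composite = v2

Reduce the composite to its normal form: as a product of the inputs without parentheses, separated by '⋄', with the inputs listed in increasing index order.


b1 ⋄ b2 ⋄ b3

With g associative and commutative, the b-input set is all that matters.
g(b1, b3) unparenthesizes to b1 ⋄ b3
g(b2, g(b1, b3)) unparenthesizes to b2 ⋄ b1 ⋄ b3
putting the inputs in ascending order: b1 ⋄ b2 ⋄ b3


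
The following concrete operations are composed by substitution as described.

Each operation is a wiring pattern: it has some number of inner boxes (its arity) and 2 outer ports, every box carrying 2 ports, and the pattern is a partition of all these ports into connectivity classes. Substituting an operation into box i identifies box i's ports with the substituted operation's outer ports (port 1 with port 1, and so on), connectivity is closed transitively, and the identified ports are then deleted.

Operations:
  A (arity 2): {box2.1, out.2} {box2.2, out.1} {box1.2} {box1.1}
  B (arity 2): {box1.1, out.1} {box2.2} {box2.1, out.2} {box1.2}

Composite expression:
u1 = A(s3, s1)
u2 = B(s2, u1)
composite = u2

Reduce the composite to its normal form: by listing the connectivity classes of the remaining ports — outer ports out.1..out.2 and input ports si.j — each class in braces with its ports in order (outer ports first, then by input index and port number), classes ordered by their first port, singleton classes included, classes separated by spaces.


{out.1, s2.1} {out.2, s1.2} {s1.1} {s2.2} {s3.1} {s3.2}

Connectivity passes through glued B-boundaries; trace each wire chain.
after A, the pattern on (s3, s1) reads {out.1, s1.2} {out.2, s1.1} {s3.1} {s3.2} (out.j = its outer ports)
after B, the pattern on (s2, s3, s1) reads {out.1, s2.1} {out.2, s1.2} {s1.1} {s2.2} {s3.1} {s3.2} (out.j = its outer ports)


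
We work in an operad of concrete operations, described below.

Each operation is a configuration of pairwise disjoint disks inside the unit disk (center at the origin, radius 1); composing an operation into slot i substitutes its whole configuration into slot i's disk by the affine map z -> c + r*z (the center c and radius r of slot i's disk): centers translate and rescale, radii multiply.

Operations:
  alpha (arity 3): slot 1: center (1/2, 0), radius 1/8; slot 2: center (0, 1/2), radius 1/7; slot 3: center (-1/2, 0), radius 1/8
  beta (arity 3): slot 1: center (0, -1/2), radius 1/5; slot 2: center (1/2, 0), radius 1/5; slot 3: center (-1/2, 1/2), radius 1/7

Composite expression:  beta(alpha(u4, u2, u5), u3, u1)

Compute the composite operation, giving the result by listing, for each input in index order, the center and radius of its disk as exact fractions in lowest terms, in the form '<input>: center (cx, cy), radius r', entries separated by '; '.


u1: center (-1/2, 1/2), radius 1/7; u2: center (0, -2/5), radius 1/35; u3: center (1/2, 0), radius 1/5; u4: center (1/10, -1/2), radius 1/40; u5: center (-1/10, -1/2), radius 1/40

Only the slot chain above each u matters under beta; compose those maps.
u4 passes through 2 substitutions, ending at center (1/10, -1/2), radius 1/40
u2 passes through 2 substitutions, ending at center (0, -2/5), radius 1/35
u5 passes through 2 substitutions, ending at center (-1/10, -1/2), radius 1/40
u3 passes through 1 substitution, ending at center (1/2, 0), radius 1/5
u1 passes through 1 substitution, ending at center (-1/2, 1/2), radius 1/7


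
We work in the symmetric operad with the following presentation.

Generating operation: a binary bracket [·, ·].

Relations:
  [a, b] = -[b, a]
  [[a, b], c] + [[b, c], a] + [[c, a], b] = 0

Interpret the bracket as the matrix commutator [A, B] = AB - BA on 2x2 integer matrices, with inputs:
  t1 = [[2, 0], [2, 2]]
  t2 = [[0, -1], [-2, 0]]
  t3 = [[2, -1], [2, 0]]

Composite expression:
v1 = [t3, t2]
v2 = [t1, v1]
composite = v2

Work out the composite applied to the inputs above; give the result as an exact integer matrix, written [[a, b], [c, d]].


[[4, 0], [16, -4]]


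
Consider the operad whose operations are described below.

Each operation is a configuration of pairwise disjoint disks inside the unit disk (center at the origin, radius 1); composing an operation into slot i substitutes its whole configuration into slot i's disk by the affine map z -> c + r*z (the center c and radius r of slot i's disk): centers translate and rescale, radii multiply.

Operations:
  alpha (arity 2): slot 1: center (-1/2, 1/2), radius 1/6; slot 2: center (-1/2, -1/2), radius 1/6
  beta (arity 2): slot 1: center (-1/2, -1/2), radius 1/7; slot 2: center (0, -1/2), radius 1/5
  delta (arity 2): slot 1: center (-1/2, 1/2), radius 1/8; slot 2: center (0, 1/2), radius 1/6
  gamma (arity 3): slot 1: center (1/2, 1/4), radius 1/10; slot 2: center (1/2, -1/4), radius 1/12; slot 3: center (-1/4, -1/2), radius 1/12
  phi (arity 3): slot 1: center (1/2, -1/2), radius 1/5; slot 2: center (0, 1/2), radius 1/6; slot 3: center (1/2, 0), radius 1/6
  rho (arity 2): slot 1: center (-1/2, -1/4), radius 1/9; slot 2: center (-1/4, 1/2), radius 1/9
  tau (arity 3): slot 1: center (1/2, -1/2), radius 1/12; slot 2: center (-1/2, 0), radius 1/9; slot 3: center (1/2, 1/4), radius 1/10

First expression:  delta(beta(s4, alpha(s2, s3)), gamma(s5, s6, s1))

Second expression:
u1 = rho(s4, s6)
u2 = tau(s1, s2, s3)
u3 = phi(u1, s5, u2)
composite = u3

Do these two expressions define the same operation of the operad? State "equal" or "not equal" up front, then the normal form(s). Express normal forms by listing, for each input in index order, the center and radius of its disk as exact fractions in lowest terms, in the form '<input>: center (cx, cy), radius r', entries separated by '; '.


In normal form, the first expression is s1: center (-1/24, 5/12), radius 1/72; s2: center (-41/80, 9/20), radius 1/240; s3: center (-41/80, 17/40), radius 1/240; s4: center (-9/16, 7/16), radius 1/56; s5: center (1/12, 13/24), radius 1/60; s6: center (1/12, 11/24), radius 1/72
In normal form, the second expression is s1: center (7/12, -1/12), radius 1/72; s2: center (5/12, 0), radius 1/54; s3: center (7/12, 1/24), radius 1/60; s4: center (2/5, -11/20), radius 1/45; s5: center (0, 1/2), radius 1/6; s6: center (9/20, -2/5), radius 1/45
The forms do not match — not equal.

not equal; the first gives s1: center (-1/24, 5/12), radius 1/72; s2: center (-41/80, 9/20), radius 1/240; s3: center (-41/80, 17/40), radius 1/240; s4: center (-9/16, 7/16), radius 1/56; s5: center (1/12, 13/24), radius 1/60; s6: center (1/12, 11/24), radius 1/72 and the second s1: center (7/12, -1/12), radius 1/72; s2: center (5/12, 0), radius 1/54; s3: center (7/12, 1/24), radius 1/60; s4: center (2/5, -11/20), radius 1/45; s5: center (0, 1/2), radius 1/6; s6: center (9/20, -2/5), radius 1/45


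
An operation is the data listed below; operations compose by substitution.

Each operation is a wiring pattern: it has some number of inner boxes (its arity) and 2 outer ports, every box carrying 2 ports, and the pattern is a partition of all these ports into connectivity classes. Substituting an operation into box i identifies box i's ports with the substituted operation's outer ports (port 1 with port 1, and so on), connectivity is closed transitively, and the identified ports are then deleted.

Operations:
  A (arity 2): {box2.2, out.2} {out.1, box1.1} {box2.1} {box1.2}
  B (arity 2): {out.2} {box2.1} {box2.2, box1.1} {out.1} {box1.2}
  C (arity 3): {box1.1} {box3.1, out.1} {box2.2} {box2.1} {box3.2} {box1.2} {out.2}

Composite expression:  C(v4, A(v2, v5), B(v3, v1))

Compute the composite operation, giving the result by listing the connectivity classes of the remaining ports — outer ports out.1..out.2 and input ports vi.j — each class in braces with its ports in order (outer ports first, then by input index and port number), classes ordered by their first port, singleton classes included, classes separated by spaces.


Connectivity passes through glued C-boundaries; trace each wire chain.
A over (v2, v5) gives {out.1, v2.1} {out.2, v5.2} {v2.2} {v5.1}, out.j being that stage's outer ports
B over (v3, v1) gives {out.1} {out.2} {v1.1} {v1.2, v3.1} {v3.2}, out.j being that stage's outer ports
C over (v4, v2, v5, v3, v1) gives {out.1} {out.2} {v1.1} {v1.2, v3.1} {v2.1} {v2.2} {v3.2} {v4.1} {v4.2} {v5.1} {v5.2}, out.j being that stage's outer ports

{out.1} {out.2} {v1.1} {v1.2, v3.1} {v2.1} {v2.2} {v3.2} {v4.1} {v4.2} {v5.1} {v5.2}


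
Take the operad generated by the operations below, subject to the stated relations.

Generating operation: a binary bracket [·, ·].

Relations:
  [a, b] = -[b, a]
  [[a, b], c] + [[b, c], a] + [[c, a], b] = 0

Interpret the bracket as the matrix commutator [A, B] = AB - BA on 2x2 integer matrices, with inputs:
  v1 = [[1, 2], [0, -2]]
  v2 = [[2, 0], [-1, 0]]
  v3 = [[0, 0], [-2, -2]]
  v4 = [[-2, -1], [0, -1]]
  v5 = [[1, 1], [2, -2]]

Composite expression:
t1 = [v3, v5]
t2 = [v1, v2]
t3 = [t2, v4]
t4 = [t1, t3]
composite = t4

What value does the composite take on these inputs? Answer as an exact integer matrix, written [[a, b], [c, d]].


[[-6, -12], [-48, 6]]

[v3, v5] = [[2, 2], [-10, -2]]
[v1, v2] = [[-2, -4], [3, 2]]
[[v1, v2], v4] = [[3, 0], [-3, -3]]
[[v3, v5], [[v1, v2], v4]] = [[-6, -12], [-48, 6]]


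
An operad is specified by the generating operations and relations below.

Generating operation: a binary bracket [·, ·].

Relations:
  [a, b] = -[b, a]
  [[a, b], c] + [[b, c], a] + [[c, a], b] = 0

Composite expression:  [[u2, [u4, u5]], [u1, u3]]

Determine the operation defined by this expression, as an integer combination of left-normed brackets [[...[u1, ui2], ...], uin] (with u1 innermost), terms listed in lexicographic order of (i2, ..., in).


Antisymmetry and Jacobi reduce to u1-anchored left-normed brackets.
Composite bracket: [[u2, [u4, u5]], [u1, u3]]
Applying ab - ba throughout gives 16 signed words (2^4 = 16).
Collect the words opening with u1:
  u1u3u2u4u5 (sign -1) contributes -[[[[u1, u3], u2], u4], u5]
  u1u3u2u5u4 (sign +1) contributes +[[[[u1, u3], u2], u5], u4]
  u1u3u4u5u2 (sign +1) contributes +[[[[u1, u3], u4], u5], u2]
  u1u3u5u4u2 (sign -1) contributes -[[[[u1, u3], u5], u4], u2]

-[[[[u1, u3], u2], u4], u5] + [[[[u1, u3], u2], u5], u4] + [[[[u1, u3], u4], u5], u2] - [[[[u1, u3], u5], u4], u2]


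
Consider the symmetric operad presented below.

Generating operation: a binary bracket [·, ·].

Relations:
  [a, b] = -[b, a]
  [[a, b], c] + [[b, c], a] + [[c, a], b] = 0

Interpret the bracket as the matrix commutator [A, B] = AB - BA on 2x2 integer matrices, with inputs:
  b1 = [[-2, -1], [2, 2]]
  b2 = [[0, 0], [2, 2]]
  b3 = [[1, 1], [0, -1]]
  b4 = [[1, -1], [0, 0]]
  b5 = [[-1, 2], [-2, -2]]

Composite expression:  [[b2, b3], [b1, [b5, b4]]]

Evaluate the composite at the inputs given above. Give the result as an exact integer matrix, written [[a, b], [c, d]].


[[0, 0], [0, 0]]

[b2, b3] = [[-2, -2], [4, 2]]
[b5, b4] = [[-2, -3], [-2, 2]]
[b1, [b5, b4]] = [[8, 8], [-16, -8]]
[[b2, b3], [b1, [b5, b4]]] = [[0, 0], [0, 0]]


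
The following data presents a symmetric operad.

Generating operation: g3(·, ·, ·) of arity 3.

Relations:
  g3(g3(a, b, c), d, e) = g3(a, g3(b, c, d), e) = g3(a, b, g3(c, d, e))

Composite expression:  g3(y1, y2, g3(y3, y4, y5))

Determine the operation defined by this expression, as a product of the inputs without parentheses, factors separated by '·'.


y1 · y2 · y3 · y4 · y5

Associativity of g3 dissolves the nesting; only the y-input order survives.
g3(y3, y4, y5) reduces to y3 · y4 · y5
g3(y1, y2, g3(y3, y4, y5)) reduces to y1 · y2 · y3 · y4 · y5


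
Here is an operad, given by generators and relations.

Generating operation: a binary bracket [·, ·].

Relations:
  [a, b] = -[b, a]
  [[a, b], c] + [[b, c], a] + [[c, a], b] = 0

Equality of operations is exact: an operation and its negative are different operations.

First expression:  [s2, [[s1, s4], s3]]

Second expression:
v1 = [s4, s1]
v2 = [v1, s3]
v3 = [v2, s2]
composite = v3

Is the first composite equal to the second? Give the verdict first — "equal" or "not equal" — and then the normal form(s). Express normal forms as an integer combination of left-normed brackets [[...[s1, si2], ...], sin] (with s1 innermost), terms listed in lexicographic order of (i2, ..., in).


The first expression reduces to -[[[s1, s4], s3], s2]
The second expression reduces to -[[[s1, s4], s3], s2]
Identical normal forms: equal.

equal — both sides give -[[[s1, s4], s3], s2]


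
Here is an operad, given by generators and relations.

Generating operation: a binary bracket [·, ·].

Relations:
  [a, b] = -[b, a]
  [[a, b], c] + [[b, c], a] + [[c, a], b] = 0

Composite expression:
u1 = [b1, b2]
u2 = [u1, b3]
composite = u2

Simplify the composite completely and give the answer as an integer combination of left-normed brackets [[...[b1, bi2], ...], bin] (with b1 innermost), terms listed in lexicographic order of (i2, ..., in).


[[b1, b2], b3]

Expand each bracket as ab - ba; the b1-initial words give the coefficients.
Composite bracket: [[b1, b2], b3]
Applying ab - ba throughout gives 4 signed words (2^2 = 4).
Coefficients come from the b1-initial words:
  b1b2b3 appears with sign +1, giving the term +[[b1, b2], b3]


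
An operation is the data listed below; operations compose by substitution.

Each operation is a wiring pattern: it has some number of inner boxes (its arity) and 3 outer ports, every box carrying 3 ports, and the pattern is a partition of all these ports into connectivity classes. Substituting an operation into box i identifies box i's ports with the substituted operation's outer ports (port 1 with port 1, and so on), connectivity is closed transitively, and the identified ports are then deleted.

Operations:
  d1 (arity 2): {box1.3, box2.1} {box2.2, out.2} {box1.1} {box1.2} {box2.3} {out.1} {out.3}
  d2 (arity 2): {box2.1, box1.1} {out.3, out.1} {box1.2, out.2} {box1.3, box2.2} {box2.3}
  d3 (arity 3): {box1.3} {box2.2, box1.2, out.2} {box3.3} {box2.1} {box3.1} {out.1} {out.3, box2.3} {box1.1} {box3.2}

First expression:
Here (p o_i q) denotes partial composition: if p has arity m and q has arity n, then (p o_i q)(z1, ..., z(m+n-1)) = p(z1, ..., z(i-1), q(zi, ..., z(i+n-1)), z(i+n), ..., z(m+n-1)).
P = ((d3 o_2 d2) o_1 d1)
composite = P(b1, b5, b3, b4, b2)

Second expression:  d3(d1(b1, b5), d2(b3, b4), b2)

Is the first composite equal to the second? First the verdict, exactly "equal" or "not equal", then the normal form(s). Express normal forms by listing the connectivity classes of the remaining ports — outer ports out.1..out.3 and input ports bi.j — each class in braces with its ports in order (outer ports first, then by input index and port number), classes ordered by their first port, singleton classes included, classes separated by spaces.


Normal form of the first expression: {out.1} {out.2, b3.2, b5.2} {out.3} {b1.1} {b1.2} {b1.3, b5.1} {b2.1} {b2.2} {b2.3} {b3.1, b4.1} {b3.3, b4.2} {b4.3} {b5.3}
Normal form of the second expression: {out.1} {out.2, b3.2, b5.2} {out.3} {b1.1} {b1.2} {b1.3, b5.1} {b2.1} {b2.2} {b2.3} {b3.1, b4.1} {b3.3, b4.2} {b4.3} {b5.3}
Both agree, so they are equal.

equal; the common form is {out.1} {out.2, b3.2, b5.2} {out.3} {b1.1} {b1.2} {b1.3, b5.1} {b2.1} {b2.2} {b2.3} {b3.1, b4.1} {b3.3, b4.2} {b4.3} {b5.3}


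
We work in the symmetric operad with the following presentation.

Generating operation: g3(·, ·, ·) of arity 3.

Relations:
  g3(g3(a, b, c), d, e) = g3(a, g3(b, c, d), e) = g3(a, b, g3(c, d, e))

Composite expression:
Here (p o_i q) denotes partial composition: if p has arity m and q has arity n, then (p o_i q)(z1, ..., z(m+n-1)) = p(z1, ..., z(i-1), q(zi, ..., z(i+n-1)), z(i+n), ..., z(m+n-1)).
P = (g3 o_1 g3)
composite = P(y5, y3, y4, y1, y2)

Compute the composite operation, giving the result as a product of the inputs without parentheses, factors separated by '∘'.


y5 ∘ y3 ∘ y4 ∘ y1 ∘ y2

Every regrouping of g3 is equal, so read the y-inputs in written order.
g3(y5, y3, y4) flattens to y5 ∘ y3 ∘ y4
g3(g3(y5, y3, y4), y1, y2) flattens to y5 ∘ y3 ∘ y4 ∘ y1 ∘ y2


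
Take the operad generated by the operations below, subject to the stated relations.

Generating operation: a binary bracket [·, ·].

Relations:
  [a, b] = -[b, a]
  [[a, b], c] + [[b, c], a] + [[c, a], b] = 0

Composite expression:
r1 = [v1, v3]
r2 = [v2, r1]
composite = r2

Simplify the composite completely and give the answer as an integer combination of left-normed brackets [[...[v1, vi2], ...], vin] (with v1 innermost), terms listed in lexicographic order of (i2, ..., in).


Left-normed coefficients sit on the v1-initial expansion words.
Composite bracket: [v2, [v1, v3]]
Under [a, b] = ab - ba we get 4 signed associative words (2^2 = 4).
Collect the words opening with v1:
  v1v3v2 appears with sign -1, giving the term -[[v1, v3], v2]

-[[v1, v3], v2]


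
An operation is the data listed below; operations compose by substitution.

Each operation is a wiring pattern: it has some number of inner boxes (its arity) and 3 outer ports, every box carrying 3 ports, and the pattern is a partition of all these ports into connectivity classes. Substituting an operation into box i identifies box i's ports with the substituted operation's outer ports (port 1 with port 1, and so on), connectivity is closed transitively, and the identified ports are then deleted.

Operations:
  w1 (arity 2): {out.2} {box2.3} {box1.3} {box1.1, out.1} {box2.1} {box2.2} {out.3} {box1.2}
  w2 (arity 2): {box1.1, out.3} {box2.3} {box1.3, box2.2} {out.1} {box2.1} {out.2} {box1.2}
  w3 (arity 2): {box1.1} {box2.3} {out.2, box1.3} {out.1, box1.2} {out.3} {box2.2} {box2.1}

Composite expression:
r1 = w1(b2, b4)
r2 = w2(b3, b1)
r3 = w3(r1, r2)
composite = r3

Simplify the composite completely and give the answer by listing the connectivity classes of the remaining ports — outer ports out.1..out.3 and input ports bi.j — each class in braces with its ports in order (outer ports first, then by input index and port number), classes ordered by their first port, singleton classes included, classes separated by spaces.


Treat the ports identified at w3 as solder joints: merge, then drop.
w1 over (b2, b4) gives {out.1, b2.1} {out.2} {out.3} {b2.2} {b2.3} {b4.1} {b4.2} {b4.3}, out.j being that stage's outer ports
w2 over (b3, b1) gives {out.1} {out.2} {out.3, b3.1} {b1.1} {b1.2, b3.3} {b1.3} {b3.2}, out.j being that stage's outer ports
w3 over (b2, b4, b3, b1) gives {out.1} {out.2} {out.3} {b1.1} {b1.2, b3.3} {b1.3} {b2.1} {b2.2} {b2.3} {b3.1} {b3.2} {b4.1} {b4.2} {b4.3}, out.j being that stage's outer ports

{out.1} {out.2} {out.3} {b1.1} {b1.2, b3.3} {b1.3} {b2.1} {b2.2} {b2.3} {b3.1} {b3.2} {b4.1} {b4.2} {b4.3}


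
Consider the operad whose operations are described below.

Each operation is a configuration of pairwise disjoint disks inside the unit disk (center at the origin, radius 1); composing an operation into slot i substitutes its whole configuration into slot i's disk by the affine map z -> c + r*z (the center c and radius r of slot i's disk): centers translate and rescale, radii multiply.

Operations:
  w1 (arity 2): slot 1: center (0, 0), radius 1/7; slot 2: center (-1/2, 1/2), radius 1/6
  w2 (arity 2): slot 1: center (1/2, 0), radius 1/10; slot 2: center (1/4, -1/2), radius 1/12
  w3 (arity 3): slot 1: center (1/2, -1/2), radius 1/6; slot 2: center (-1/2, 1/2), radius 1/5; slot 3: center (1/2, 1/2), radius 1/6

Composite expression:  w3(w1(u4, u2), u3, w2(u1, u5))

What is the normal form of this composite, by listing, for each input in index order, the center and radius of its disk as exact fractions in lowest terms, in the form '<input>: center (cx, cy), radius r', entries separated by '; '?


Each u-disk chains the slot maps above it in w3; radii multiply.
for u4, the 2-step affine chain lands on center (1/2, -1/2), radius 1/42
for u2, the 2-step affine chain lands on center (5/12, -5/12), radius 1/36
for u3, the 1-step affine chain lands on center (-1/2, 1/2), radius 1/5
for u1, the 2-step affine chain lands on center (7/12, 1/2), radius 1/60
for u5, the 2-step affine chain lands on center (13/24, 5/12), radius 1/72

u1: center (7/12, 1/2), radius 1/60; u2: center (5/12, -5/12), radius 1/36; u3: center (-1/2, 1/2), radius 1/5; u4: center (1/2, -1/2), radius 1/42; u5: center (13/24, 5/12), radius 1/72


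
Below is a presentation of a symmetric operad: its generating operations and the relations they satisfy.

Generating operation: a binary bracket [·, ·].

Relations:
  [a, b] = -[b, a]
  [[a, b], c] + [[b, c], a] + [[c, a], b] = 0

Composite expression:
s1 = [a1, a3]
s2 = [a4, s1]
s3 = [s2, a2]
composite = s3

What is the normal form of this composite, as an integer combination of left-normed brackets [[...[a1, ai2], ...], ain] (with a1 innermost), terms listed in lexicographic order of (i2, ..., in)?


Skip Jacobi rewriting: expand, keep a1-initial words, read off terms.
Composite bracket: [[a4, [a1, a3]], a2]
Under [a, b] = ab - ba we get 8 signed associative words (2^3 = 8).
Only words starting with a1 matter:
  a1a3a4a2 (sign -1) contributes -[[[a1, a3], a4], a2]

-[[[a1, a3], a4], a2]


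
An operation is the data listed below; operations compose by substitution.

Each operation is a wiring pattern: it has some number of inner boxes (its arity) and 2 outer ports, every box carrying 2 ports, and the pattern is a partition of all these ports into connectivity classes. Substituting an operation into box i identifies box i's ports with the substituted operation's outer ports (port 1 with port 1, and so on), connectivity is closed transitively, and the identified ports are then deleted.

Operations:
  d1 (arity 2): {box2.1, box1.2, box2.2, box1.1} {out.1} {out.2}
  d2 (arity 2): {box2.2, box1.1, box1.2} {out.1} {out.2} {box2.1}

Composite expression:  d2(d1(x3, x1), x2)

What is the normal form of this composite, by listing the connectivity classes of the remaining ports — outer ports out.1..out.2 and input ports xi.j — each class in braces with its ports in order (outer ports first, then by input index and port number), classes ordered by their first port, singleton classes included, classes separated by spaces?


Treat the ports identified at d2 as solder joints: merge, then drop.
after d1, the pattern on (x3, x1) reads {out.1} {out.2} {x1.1, x1.2, x3.1, x3.2} (out.j = its outer ports)
after d2, the pattern on (x3, x1, x2) reads {out.1} {out.2} {x1.1, x1.2, x3.1, x3.2} {x2.1} {x2.2} (out.j = its outer ports)

{out.1} {out.2} {x1.1, x1.2, x3.1, x3.2} {x2.1} {x2.2}


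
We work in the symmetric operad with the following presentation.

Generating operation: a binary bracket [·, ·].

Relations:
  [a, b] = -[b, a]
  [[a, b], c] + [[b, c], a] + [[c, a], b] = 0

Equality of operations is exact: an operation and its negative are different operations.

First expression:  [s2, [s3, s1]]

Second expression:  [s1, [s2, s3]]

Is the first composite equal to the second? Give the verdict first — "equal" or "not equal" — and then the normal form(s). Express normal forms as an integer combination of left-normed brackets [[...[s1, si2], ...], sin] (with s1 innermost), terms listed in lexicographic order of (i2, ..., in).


not equal; first: [[s1, s3], s2]; second: [[s1, s2], s3] - [[s1, s3], s2]

Normal form of the first expression: [[s1, s3], s2]
Normal form of the second expression: [[s1, s2], s3] - [[s1, s3], s2]
The forms do not match — not equal.


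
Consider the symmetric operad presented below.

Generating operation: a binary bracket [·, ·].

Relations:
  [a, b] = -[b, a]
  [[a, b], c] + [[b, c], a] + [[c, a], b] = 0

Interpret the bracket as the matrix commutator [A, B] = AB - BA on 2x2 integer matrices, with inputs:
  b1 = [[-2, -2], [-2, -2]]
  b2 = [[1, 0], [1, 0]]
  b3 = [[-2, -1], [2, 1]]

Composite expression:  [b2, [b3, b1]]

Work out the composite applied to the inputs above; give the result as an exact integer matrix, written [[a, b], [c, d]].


[[-6, 6], [18, 6]]

[b3, b1] = [[6, 6], [-6, -6]]
[b2, [b3, b1]] = [[-6, 6], [18, 6]]


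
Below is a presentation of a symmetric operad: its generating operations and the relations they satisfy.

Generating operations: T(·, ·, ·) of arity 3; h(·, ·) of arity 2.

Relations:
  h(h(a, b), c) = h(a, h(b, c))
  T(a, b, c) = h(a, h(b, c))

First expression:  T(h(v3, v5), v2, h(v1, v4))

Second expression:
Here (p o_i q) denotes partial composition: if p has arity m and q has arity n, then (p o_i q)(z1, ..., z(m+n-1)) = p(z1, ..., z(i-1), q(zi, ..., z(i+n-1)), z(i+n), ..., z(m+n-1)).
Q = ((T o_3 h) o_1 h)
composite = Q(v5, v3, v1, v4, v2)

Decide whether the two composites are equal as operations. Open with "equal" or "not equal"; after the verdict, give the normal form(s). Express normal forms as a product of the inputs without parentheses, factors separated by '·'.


not equal; the first gives v3 · v5 · v2 · v1 · v4 and the second v5 · v3 · v1 · v4 · v2

In normal form, the first expression is v3 · v5 · v2 · v1 · v4
In normal form, the second expression is v5 · v3 · v1 · v4 · v2
No match — not equal.


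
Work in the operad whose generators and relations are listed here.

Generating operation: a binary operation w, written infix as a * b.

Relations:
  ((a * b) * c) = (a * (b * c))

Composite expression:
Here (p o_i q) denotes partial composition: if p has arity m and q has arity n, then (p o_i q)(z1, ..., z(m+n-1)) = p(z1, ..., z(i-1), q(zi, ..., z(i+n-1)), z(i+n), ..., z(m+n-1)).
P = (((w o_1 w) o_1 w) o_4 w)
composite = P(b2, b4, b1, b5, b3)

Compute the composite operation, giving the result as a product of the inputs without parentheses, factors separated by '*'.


Associativity of w dissolves the nesting; only the b-input order survives.
(b2 * b4) flattens to b2 * b4
((b2 * b4) * b1) flattens to b2 * b4 * b1
(b5 * b3) flattens to b5 * b3
(((b2 * b4) * b1) * (b5 * b3)) flattens to b2 * b4 * b1 * b5 * b3

b2 * b4 * b1 * b5 * b3
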